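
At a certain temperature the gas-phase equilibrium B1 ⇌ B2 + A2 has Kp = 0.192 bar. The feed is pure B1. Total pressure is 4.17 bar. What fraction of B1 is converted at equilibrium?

X = 0.210

Basis: 1 mol B1 initially; let X = conversion of B1. Extent ξ = X.
At extent ξ: n_B1 = 1 − X; n_B2 = X; n_A2 = X.
Total moles n_T = 1 + X.
With p_i = (n_i/n_T)P, Kp = p_B2 p_A2 / (p_B1).
This yields a degree-2 equation in X; solving on (0,1), X = 0.210.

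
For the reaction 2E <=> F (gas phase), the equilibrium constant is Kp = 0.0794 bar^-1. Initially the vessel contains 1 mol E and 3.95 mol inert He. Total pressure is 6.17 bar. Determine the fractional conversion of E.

X = 0.146

Take 1 mol E as basis and let X be its fractional conversion, so ξ = 0.5X.
Moles: n_E = 1 − X; n_F = 0.5X; n_I = 3.95 (inert).
Total moles n_T = 4.95 − 0.5X.
Mole fractions y_i = n_i/n_T; Kp = p_F / (p_E^2) with p_i = y_i·P.
Substituting and setting equal to 0.0794 bar^-1 gives a polynomial in X; the root in (0,1) is X = 0.146.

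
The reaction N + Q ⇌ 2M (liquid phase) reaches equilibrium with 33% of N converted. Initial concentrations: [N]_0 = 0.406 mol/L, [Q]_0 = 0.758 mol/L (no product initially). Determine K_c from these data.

Let X = conversion of N.
Concentrations: [N] = 0.406 − 0.406X; [Q] = 0.758 − 0.406X; [M] = 0.812X.
At X = 0.33: [N] = 0.272, [Q] = 0.624, [M] = 0.268.
K_c = [M]^2 / ([N] [Q]) = 0.423.

K_c = 0.423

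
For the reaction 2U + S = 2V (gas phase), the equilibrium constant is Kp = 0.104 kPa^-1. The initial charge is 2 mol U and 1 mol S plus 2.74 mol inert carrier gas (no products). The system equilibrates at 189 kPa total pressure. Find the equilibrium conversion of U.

Let X = conversion of U (basis 2 mol U); extent of reaction ξ = X.
Mole table: n_U = 2 − 2X; n_S = 1 − X; n_V = 2X; n_I = 2.74 (inert).
Summing: n_T = 5.74 − X.
With p_i = (n_i/n_T)P, Kp = p_V^2 / (p_U^2 p_S).
Equating to 0.104 kPa^-1 and solving on 0 < X < 1: X = 0.563.

X = 0.563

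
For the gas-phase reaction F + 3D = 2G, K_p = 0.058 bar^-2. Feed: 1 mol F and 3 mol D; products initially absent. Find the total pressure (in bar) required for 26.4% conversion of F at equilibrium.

Basis: 1 mol F initially; let X = conversion of F. Extent ξ = X.
Moles: n_F = 1 − X; n_D = 3 − 3X; n_G = 2X.
Summing: n_T = 4 − 2X.
K_p = p_G^2 / (p_F p_D^3) with p_i = (n_i/n_T)·P.
At X = 0.264: the mole-fraction product g(X) = Π y_i^ν_i = 0.4242. Since K_p = g(X)·P^{-2}, P = (g/K_p)^(1/2) = (0.4242/0.058)^(1/2) = 2.7 bar.

P = 2.7 bar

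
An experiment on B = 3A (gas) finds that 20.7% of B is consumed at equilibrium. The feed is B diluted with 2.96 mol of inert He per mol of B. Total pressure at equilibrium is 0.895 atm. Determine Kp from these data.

Kp = 0.0126 atm^2

Basis: 1 mol B initially; let X = conversion of B. Extent ξ = X.
Mole table: n_B = 1 − X; n_A = 3X; n_I = 2.96 (inert).
n_T = Σnᵢ = 3.96 + 2X.
At X = 0.207: n_B = 0.793, n_A = 0.621, n_T = 4.37.
p_i = (n_i/n_T)·P. Kp = p_A^3 / (p_B) = 0.0126 atm^2.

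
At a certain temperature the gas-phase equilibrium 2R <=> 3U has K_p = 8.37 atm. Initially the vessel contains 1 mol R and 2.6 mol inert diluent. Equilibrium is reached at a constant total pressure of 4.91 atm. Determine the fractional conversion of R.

X = 0.638

Let X = conversion of R (basis 1 mol R); extent of reaction ξ = 0.5X.
Mole table: n_R = 1 − X; n_U = 1.5X; n_I = 2.6 (inert).
n_T = Σnᵢ = 3.6 + 0.5X.
With p_i = (n_i/n_T)P, K_p = p_U^3 / (p_R^2).
Setting this equal to 8.37 atm and taking the physical root (0 < X < 1) gives X = 0.638.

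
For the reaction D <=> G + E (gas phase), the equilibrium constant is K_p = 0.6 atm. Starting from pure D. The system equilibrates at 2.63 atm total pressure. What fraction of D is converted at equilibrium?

X = 0.431

Basis: 1 mol D initially; let X = conversion of D. Extent ξ = X.
Mole table: n_D = 1 − X; n_G = X; n_E = X.
Total moles n_T = 1 + X.
y_i = n_i/n_T, p_i = y_i·P. K_p = p_G p_E / (p_D).
Setting this equal to 0.6 atm and taking the physical root (0 < X < 1) gives X = 0.431.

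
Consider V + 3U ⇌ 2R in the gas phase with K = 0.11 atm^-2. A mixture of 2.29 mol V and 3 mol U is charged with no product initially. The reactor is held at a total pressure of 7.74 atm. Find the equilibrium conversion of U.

Basis: 3 mol U initially; let X = conversion of U. Extent ξ = X.
Moles: n_V = 2.29 − X; n_U = 3 − 3X; n_R = 2X.
Total moles n_T = 5.29 − 2X.
Mole fractions y_i = n_i/n_T; K = p_R^2 / (p_V p_U^3) with p_i = y_i·P.
Setting this equal to 0.11 atm^-2 and taking the physical root (0 < X < 1) gives X = 0.578.

X = 0.578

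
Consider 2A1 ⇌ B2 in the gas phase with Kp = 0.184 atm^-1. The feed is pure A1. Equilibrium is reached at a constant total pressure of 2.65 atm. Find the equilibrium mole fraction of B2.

Basis: 1 mol A1 initially; let X = conversion of A1. Extent ξ = 0.5X.
Mole table: n_A1 = 1 − X; n_B2 = 0.5X.
Total moles n_T = 1 − 0.5X.
With p_i = (n_i/n_T)P, Kp = p_B2 / (p_A1^2).
Equating to 0.184 atm^-1 and solving on 0 < X < 1: X = 0.418.
Then n_B2 = 0.209, n_T = 0.791, so y_B2 = 0.264.

y_B2 = 0.264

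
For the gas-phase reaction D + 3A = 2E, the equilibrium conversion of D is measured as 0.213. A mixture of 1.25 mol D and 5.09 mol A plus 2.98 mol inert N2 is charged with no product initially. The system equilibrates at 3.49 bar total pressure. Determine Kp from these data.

Basis: 1.25 mol D initially; let X = conversion of D. Extent ξ = 1.25X.
At extent ξ: n_D = 1.25 − 1.25X; n_A = 5.09 − 3.75X; n_E = 2.5X; n_I = 2.98 (inert).
n_T = Σnᵢ = 9.32 − 2.5X.
At X = 0.213: n_D = 0.984, n_A = 4.29, n_E = 0.532, n_T = 8.79.
p_i = (n_i/n_T)·P. Kp = p_E^2 / (p_D p_A^3) = 0.0231 bar^-2.

Kp = 0.0231 bar^-2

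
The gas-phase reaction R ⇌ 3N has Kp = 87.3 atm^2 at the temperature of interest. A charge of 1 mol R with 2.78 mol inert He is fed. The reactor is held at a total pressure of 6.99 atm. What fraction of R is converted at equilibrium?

X = 0.762

Basis: 1 mol R initially; let X = conversion of R. Extent ξ = X.
Species balance: n_R = 1 − X; n_N = 3X; n_I = 2.78 (inert).
Summing: n_T = 3.78 + 2X.
With p_i = (n_i/n_T)P, Kp = p_N^3 / (p_R).
Setting this equal to 87.3 atm^2 and taking the physical root (0 < X < 1) gives X = 0.762.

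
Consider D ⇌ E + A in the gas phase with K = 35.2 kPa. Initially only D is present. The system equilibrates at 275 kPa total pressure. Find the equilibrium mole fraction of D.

Basis: 1 mol D initially; let X = conversion of D. Extent ξ = X.
Mole table: n_D = 1 − X; n_E = X; n_A = X.
n_T = Σnᵢ = 1 + X.
With p_i = (n_i/n_T)P, K = p_E p_A / (p_D).
This yields a degree-2 equation in X; solving on (0,1), X = 0.337.
Then n_D = 0.663, n_T = 1.34, so y_D = 0.496.

y_D = 0.496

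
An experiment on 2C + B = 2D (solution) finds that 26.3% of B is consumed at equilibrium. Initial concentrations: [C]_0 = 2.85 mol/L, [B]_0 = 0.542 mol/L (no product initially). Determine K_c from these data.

K_c = 0.0309 L/mol

Let X = conversion of B.
Concentrations: [C] = 2.85 − 1.08X; [B] = 0.542 − 0.542X; [D] = 1.08X.
At X = 0.263: [C] = 2.56, [B] = 0.399, [D] = 0.285.
K_c = [D]^2 / ([C]^2 [B]) = 0.0309 L/mol.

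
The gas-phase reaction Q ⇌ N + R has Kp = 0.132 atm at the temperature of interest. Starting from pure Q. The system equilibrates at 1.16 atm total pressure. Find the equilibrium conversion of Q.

X = 0.320

Let X = conversion of Q (basis 1 mol Q); extent of reaction ξ = X.
Moles: n_Q = 1 − X; n_N = X; n_R = X.
Total moles n_T = 1 + X.
Mole fractions y_i = n_i/n_T; Kp = p_N p_R / (p_Q) with p_i = y_i·P.
Setting this equal to 0.132 atm and taking the physical root (0 < X < 1) gives X = 0.320.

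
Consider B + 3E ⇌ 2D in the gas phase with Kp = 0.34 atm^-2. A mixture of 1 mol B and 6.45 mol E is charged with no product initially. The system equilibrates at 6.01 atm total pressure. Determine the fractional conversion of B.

Let X = conversion of B (basis 1 mol B); extent of reaction ξ = X.
Mole table: n_B = 1 − X; n_E = 6.45 − 3X; n_D = 2X.
Summing: n_T = 7.45 − 2X.
y_i = n_i/n_T, p_i = y_i·P. Kp = p_D^2 / (p_B p_E^3).
Equating to 0.34 atm^-2 and solving on 0 < X < 1: X = 0.862.

X = 0.862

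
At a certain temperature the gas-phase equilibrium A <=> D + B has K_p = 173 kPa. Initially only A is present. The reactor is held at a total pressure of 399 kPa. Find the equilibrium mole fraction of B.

y_B = 0.355

Let X = conversion of A (basis 1 mol A); extent of reaction ξ = X.
Species balance: n_A = 1 − X; n_D = X; n_B = X.
n_T = Σnᵢ = 1 + X.
y_i = n_i/n_T, p_i = y_i·P. K_p = p_D p_B / (p_A).
This yields a degree-2 equation in X; solving on (0,1), X = 0.550.
Then n_B = 0.55, n_T = 1.55, so y_B = 0.355.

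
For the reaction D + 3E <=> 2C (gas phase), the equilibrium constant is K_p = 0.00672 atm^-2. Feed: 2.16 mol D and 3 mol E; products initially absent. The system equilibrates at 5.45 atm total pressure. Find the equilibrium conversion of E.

X = 0.231

Take 3 mol E as basis and let X be its fractional conversion, so ξ = X.
Species balance: n_D = 2.16 − X; n_E = 3 − 3X; n_C = 2X.
Summing: n_T = 5.16 − 2X.
y_i = n_i/n_T, p_i = y_i·P. K_p = p_C^2 / (p_D p_E^3).
Substituting and setting equal to 0.00672 atm^-2 gives a polynomial in X; the root in (0,1) is X = 0.231.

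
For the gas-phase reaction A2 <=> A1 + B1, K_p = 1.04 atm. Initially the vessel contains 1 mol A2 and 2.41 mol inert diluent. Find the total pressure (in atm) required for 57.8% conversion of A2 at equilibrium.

P = 5.24 atm

Basis: 1 mol A2 initially; let X = conversion of A2. Extent ξ = X.
At extent ξ: n_A2 = 1 − X; n_A1 = X; n_B1 = X; n_I = 2.41 (inert).
Summing: n_T = 3.41 + X.
K_p = p_A1 p_B1 / (p_A2) with p_i = (n_i/n_T)·P.
At X = 0.578: the mole-fraction product g(X) = Π y_i^ν_i = 0.1985. Since K_p = g(X)·P^{1}, P = (K_p/g)^(1/1) = (1.04/0.1985)^(1/1) = 5.24 atm.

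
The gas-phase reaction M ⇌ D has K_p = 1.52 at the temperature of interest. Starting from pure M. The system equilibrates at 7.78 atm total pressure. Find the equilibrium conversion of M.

X = 0.603

Take 1 mol M as basis and let X be its fractional conversion, so ξ = X.
Mole table: n_M = 1 − X; n_D = X.
Since Δν = 0, n_T = 1 throughout.
Mole fractions y_i = n_i/n_T; K_p = p_D / (p_M) with p_i = y_i·P.
Setting this equal to 1.52 and taking the physical root (0 < X < 1) gives X = 0.603.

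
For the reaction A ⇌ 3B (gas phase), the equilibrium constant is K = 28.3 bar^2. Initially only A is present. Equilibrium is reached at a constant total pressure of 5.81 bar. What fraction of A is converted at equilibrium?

Let X = conversion of A (basis 1 mol A); extent of reaction ξ = X.
Moles: n_A = 1 − X; n_B = 3X.
n_T = Σnᵢ = 1 + 2X.
Mole fractions y_i = n_i/n_T; K = p_B^3 / (p_A) with p_i = y_i·P.
Substituting and setting equal to 28.3 bar^2 gives a polynomial in X; the root in (0,1) is X = 0.392.

X = 0.392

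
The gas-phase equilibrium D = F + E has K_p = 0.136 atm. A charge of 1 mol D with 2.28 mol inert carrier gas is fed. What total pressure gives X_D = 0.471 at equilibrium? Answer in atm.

Basis: 1 mol D initially; let X = conversion of D. Extent ξ = X.
At extent ξ: n_D = 1 − X; n_F = X; n_E = X; n_I = 2.28 (inert).
Summing: n_T = 3.28 + X.
K_p = p_F p_E / (p_D) with p_i = (n_i/n_T)·P.
At X = 0.471: the mole-fraction product g(X) = Π y_i^ν_i = 0.1118. Since K_p = g(X)·P^{1}, P = (K_p/g)^(1/1) = (0.136/0.1118)^(1/1) = 1.22 atm.

P = 1.22 atm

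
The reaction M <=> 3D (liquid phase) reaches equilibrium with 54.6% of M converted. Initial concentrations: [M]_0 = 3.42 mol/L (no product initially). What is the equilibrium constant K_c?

K_c = 113 (mol/L)^2

Let X = conversion of M.
Concentrations: [M] = 3.42 − 3.42X; [D] = 10.3X.
At X = 0.546: [M] = 1.55, [D] = 5.6.
K_c = [D]^3 / ([M]) = 113 (mol/L)^2.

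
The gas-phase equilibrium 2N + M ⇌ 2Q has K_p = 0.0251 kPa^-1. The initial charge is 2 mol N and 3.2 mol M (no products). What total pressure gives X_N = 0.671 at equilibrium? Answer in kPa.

P = 297 kPa

Basis: 2 mol N initially; let X = conversion of N. Extent ξ = X.
At extent ξ: n_N = 2 − 2X; n_M = 3.2 − X; n_Q = 2X.
n_T = Σnᵢ = 5.2 − X.
K_p = p_Q^2 / (p_N^2 p_M) with p_i = (n_i/n_T)·P.
At X = 0.671: the mole-fraction product g(X) = Π y_i^ν_i = 7.449. Since K_p = g(X)·P^{-1}, P = (g/K_p)^(1/1) = (7.449/0.0251)^(1/1) = 297 kPa.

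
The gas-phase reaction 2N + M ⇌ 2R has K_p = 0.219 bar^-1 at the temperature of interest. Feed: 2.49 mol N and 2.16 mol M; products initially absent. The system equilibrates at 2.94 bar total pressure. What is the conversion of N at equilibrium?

X = 0.340

Let X = conversion of N (basis 2.49 mol N); extent of reaction ξ = 1.25X.
At extent ξ: n_N = 2.49 − 2.49X; n_M = 2.16 − 1.25X; n_R = 2.49X.
Total moles n_T = 4.65 − 1.25X.
Mole fractions y_i = n_i/n_T; K_p = p_R^2 / (p_N^2 p_M) with p_i = y_i·P.
Equating to 0.219 bar^-1 and solving on 0 < X < 1: X = 0.340.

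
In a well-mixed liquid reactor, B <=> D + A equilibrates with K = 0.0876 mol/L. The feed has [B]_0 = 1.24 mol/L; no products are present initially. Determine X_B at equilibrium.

Let X = conversion of B; extent ξ = 1.24·X mol/L.
Concentrations: [B] = 1.24 − 1.24X; [D] = 1.24X; [A] = 1.24X.
K = [D] [A] / ([B]).
Solving K = 0.0876 for X ∈ (0,1): X = 0.233.

X = 0.233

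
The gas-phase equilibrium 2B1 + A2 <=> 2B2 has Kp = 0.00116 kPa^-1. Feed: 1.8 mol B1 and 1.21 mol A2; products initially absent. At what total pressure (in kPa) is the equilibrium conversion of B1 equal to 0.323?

P = 580 kPa

Basis: 1.8 mol B1 initially; let X = conversion of B1. Extent ξ = 0.9X.
At extent ξ: n_B1 = 1.8 − 1.8X; n_A2 = 1.21 − 0.9X; n_B2 = 1.8X.
n_T = Σnᵢ = 3.01 − 0.9X.
Kp = p_B2^2 / (p_B1^2 p_A2) with p_i = (n_i/n_T)·P.
At X = 0.323: the mole-fraction product g(X) = Π y_i^ν_i = 0.6733. Since Kp = g(X)·P^{-1}, P = (g/Kp)^(1/1) = (0.6733/0.00116)^(1/1) = 580 kPa.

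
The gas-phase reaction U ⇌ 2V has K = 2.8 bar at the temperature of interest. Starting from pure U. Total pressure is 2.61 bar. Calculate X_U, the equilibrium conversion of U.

Take 1 mol U as basis and let X be its fractional conversion, so ξ = X.
Species balance: n_U = 1 − X; n_V = 2X.
Total moles n_T = 1 + X.
y_i = n_i/n_T, p_i = y_i·P. K = p_V^2 / (p_U).
This yields a degree-2 equation in X; solving on (0,1), X = 0.460.

X = 0.460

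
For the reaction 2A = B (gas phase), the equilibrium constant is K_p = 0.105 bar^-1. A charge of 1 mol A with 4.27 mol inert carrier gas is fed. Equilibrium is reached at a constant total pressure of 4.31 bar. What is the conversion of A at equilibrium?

X = 0.131

Take 1 mol A as basis and let X be its fractional conversion, so ξ = 0.5X.
Species balance: n_A = 1 − X; n_B = 0.5X; n_I = 4.27 (inert).
n_T = Σnᵢ = 5.27 − 0.5X.
With p_i = (n_i/n_T)P, K_p = p_B / (p_A^2).
Setting this equal to 0.105 bar^-1 and taking the physical root (0 < X < 1) gives X = 0.131.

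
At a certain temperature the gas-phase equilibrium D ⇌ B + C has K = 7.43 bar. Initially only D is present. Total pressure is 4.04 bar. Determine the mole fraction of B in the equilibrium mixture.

y_B = 0.446

Let X = conversion of D (basis 1 mol D); extent of reaction ξ = X.
Moles: n_D = 1 − X; n_B = X; n_C = X.
n_T = Σnᵢ = 1 + X.
y_i = n_i/n_T, p_i = y_i·P. K = p_B p_C / (p_D).
Substituting and setting equal to 7.43 bar gives a polynomial in X; the root in (0,1) is X = 0.805.
Then n_B = 0.805, n_T = 1.8, so y_B = 0.446.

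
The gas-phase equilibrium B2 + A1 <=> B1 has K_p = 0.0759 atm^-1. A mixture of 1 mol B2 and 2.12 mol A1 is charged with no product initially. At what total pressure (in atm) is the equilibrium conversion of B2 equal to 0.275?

Basis: 1 mol B2 initially; let X = conversion of B2. Extent ξ = X.
Species balance: n_B2 = 1 − X; n_A1 = 2.12 − X; n_B1 = X.
n_T = Σnᵢ = 3.12 − X.
K_p = p_B1 / (p_B2 p_A1) with p_i = (n_i/n_T)·P.
At X = 0.275: the mole-fraction product g(X) = Π y_i^ν_i = 0.5849. Since K_p = g(X)·P^{-1}, P = (g/K_p)^(1/1) = (0.5849/0.0759)^(1/1) = 7.71 atm.

P = 7.71 atm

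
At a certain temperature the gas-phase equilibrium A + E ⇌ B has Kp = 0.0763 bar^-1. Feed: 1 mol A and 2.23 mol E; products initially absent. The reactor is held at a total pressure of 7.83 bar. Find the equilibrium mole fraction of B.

Basis: 1 mol A initially; let X = conversion of A. Extent ξ = X.
Species balance: n_A = 1 − X; n_E = 2.23 − X; n_B = X.
n_T = Σnᵢ = 3.23 − X.
Mole fractions y_i = n_i/n_T; Kp = p_B / (p_A p_E) with p_i = y_i·P.
Setting this equal to 0.0763 bar^-1 and taking the physical root (0 < X < 1) gives X = 0.283.
Then n_B = 0.283, n_T = 2.95, so y_B = 0.096.

y_B = 0.096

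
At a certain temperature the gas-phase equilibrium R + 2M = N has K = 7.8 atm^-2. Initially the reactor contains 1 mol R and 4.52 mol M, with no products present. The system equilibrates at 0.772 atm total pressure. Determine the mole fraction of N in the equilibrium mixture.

Take 1 mol R as basis and let X be its fractional conversion, so ξ = X.
At extent ξ: n_R = 1 − X; n_M = 4.52 − 2X; n_N = X.
Total moles n_T = 5.52 − 2X.
y_i = n_i/n_T, p_i = y_i·P. K = p_N / (p_R p_M^2).
Setting this equal to 7.8 atm^-2 and taking the physical root (0 < X < 1) gives X = 0.726.
Then n_N = 0.726, n_T = 4.07, so y_N = 0.178.

y_N = 0.178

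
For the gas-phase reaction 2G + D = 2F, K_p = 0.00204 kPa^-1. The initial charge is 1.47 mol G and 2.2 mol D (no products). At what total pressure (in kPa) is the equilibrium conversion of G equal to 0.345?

Let X = conversion of G (basis 1.47 mol G); extent of reaction ξ = 0.735X.
Species balance: n_G = 1.47 − 1.47X; n_D = 2.2 − 0.735X; n_F = 1.47X.
Total moles n_T = 3.67 − 0.735X.
K_p = p_F^2 / (p_G^2 p_D) with p_i = (n_i/n_T)·P.
At X = 0.345: the mole-fraction product g(X) = Π y_i^ν_i = 0.487. Since K_p = g(X)·P^{-1}, P = (g/K_p)^(1/1) = (0.487/0.00204)^(1/1) = 239 kPa.

P = 239 kPa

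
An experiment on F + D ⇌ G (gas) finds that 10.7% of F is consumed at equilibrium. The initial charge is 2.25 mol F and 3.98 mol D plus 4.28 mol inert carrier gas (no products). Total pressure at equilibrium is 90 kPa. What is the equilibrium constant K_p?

Take 2.25 mol F as basis and let X be its fractional conversion, so ξ = 2.25X.
Moles: n_F = 2.25 − 2.25X; n_D = 3.98 − 2.25X; n_G = 2.25X; n_I = 4.28 (inert).
Total moles n_T = 10.5 − 2.25X.
At X = 0.107: n_F = 2.01, n_D = 3.74, n_G = 0.241, n_T = 10.3.
p_i = (n_i/n_T)·P. K_p = p_G / (p_F p_D) = 0.00366 kPa^-1.

K_p = 0.00366 kPa^-1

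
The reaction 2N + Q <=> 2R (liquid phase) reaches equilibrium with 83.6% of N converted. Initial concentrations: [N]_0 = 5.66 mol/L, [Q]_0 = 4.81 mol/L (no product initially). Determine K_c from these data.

K_c = 10.6 L/mol

Let X = conversion of N.
Concentrations: [N] = 5.66 − 5.66X; [Q] = 4.81 − 2.83X; [R] = 5.66X.
At X = 0.836: [N] = 0.928, [Q] = 2.44, [R] = 4.73.
K_c = [R]^2 / ([N]^2 [Q]) = 10.6 L/mol.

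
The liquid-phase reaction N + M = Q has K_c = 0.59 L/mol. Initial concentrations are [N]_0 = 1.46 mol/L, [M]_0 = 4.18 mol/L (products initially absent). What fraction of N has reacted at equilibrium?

X = 0.655

Let X = conversion of N; extent ξ = 1.46·X mol/L.
Concentrations: [N] = 1.46 − 1.46X; [M] = 4.18 − 1.46X; [Q] = 1.46X.
K_c = [Q] / ([N] [M]).
Solving K_c = 0.59 for X ∈ (0,1): X = 0.655.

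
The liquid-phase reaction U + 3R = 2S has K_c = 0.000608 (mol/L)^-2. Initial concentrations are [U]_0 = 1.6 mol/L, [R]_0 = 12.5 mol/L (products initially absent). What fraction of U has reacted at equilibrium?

Let X = conversion of U; extent ξ = 1.6·X mol/L.
Concentrations: [U] = 1.6 − 1.6X; [R] = 12.5 − 4.8X; [S] = 3.2X.
K_c = [S]^2 / ([U] [R]^3).
Solving K_c = 0.000608 for X ∈ (0,1): X = 0.300.

X = 0.300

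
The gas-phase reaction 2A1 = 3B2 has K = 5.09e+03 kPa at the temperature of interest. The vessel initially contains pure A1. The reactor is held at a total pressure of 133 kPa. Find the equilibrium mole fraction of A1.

y_A1 = 0.131

Take 1 mol A1 as basis and let X be its fractional conversion, so ξ = 0.5X.
Mole table: n_A1 = 1 − X; n_B2 = 1.5X.
Summing: n_T = 1 + 0.5X.
Mole fractions y_i = n_i/n_T; K = p_B2^3 / (p_A1^2) with p_i = y_i·P.
Setting this equal to 5.09e+03 kPa and taking the physical root (0 < X < 1) gives X = 0.816.
Then n_A1 = 0.184, n_T = 1.41, so y_A1 = 0.131.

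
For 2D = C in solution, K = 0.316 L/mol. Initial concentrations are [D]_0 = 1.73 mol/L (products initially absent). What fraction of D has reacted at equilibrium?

Let X = conversion of D; extent ξ = 1.73X/2 mol/L.
Concentrations: [D] = 1.73 − 1.73X; [C] = 0.865X.
K = [C] / ([D]^2).
Setting equal to 0.316 and solving for X on (0,1) gives X = 0.397.

X = 0.397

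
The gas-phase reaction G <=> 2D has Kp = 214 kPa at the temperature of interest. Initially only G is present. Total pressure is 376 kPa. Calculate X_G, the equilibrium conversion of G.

Let X = conversion of G (basis 1 mol G); extent of reaction ξ = X.
Species balance: n_G = 1 − X; n_D = 2X.
Total moles n_T = 1 + X.
With p_i = (n_i/n_T)P, Kp = p_D^2 / (p_G).
Substituting and setting equal to 214 kPa gives a polynomial in X; the root in (0,1) is X = 0.353.

X = 0.353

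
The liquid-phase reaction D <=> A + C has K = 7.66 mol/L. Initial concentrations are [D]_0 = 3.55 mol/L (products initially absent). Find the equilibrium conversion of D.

X = 0.744

Let X = conversion of D; extent ξ = 3.55·X mol/L.
Concentrations: [D] = 3.55 − 3.55X; [A] = 3.55X; [C] = 3.55X.
K = [A] [C] / ([D]).
Equating to 7.66 mol/L: the physical root is X = 0.744.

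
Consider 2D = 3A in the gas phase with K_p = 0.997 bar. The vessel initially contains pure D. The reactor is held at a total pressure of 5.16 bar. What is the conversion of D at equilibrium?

Basis: 1 mol D initially; let X = conversion of D. Extent ξ = 0.5X.
At extent ξ: n_D = 1 − X; n_A = 1.5X.
Total moles n_T = 1 + 0.5X.
With p_i = (n_i/n_T)P, K_p = p_A^3 / (p_D^2).
This yields a degree-3 equation in X; solving on (0,1), X = 0.315.

X = 0.315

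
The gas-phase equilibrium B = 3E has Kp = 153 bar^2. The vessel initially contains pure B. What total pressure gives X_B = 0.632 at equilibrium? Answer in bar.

Take 1 mol B as basis and let X be its fractional conversion, so ξ = X.
Mole table: n_B = 1 − X; n_E = 3X.
Summing: n_T = 1 + 2X.
Kp = p_E^3 / (p_B) with p_i = (n_i/n_T)·P.
At X = 0.632: the mole-fraction product g(X) = Π y_i^ν_i = 3.613. Since Kp = g(X)·P^{2}, P = (Kp/g)^(1/2) = (153/3.613)^(1/2) = 6.51 bar.

P = 6.51 bar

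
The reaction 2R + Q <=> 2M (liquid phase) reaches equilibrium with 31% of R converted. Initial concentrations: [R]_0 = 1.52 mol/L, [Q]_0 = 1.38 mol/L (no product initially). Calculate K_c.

Let X = conversion of R.
Concentrations: [R] = 1.52 − 1.52X; [Q] = 1.38 − 0.76X; [M] = 1.52X.
At X = 0.31: [R] = 1.05, [Q] = 1.14, [M] = 0.471.
K_c = [M]^2 / ([R]^2 [Q]) = 0.176 L/mol.

K_c = 0.176 L/mol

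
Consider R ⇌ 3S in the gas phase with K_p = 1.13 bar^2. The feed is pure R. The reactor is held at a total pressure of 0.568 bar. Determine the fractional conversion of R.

X = 0.627

Let X = conversion of R (basis 1 mol R); extent of reaction ξ = X.
At extent ξ: n_R = 1 − X; n_S = 3X.
Total moles n_T = 1 + 2X.
Mole fractions y_i = n_i/n_T; K_p = p_S^3 / (p_R) with p_i = y_i·P.
Setting this equal to 1.13 bar^2 and taking the physical root (0 < X < 1) gives X = 0.627.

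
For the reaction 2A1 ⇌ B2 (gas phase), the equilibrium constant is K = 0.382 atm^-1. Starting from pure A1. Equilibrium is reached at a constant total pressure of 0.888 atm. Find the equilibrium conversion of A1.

Take 1 mol A1 as basis and let X be its fractional conversion, so ξ = 0.5X.
Moles: n_A1 = 1 − X; n_B2 = 0.5X.
n_T = Σnᵢ = 1 − 0.5X.
With p_i = (n_i/n_T)P, K = p_B2 / (p_A1^2).
Equating to 0.382 atm^-1 and solving on 0 < X < 1: X = 0.349.

X = 0.349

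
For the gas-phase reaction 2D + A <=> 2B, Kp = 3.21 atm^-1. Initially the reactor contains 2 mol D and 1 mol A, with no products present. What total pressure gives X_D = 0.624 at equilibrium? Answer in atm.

P = 5.42 atm

Basis: 2 mol D initially; let X = conversion of D. Extent ξ = X.
Species balance: n_D = 2 − 2X; n_A = 1 − X; n_B = 2X.
Total moles n_T = 3 − X.
Kp = p_B^2 / (p_D^2 p_A) with p_i = (n_i/n_T)·P.
At X = 0.624: the mole-fraction product g(X) = Π y_i^ν_i = 17.4. Since Kp = g(X)·P^{-1}, P = (g/Kp)^(1/1) = (17.4/3.21)^(1/1) = 5.42 atm.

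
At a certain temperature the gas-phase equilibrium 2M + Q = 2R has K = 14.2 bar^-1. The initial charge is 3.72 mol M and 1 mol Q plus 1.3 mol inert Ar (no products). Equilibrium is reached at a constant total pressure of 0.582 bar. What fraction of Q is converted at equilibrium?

X = 0.731

Take 1 mol Q as basis and let X be its fractional conversion, so ξ = X.
Mole table: n_M = 3.72 − 2X; n_Q = 1 − X; n_R = 2X; n_I = 1.3 (inert).
n_T = Σnᵢ = 6.02 − X.
Mole fractions y_i = n_i/n_T; K = p_R^2 / (p_M^2 p_Q) with p_i = y_i·P.
Substituting and setting equal to 14.2 bar^-1 gives a polynomial in X; the root in (0,1) is X = 0.731.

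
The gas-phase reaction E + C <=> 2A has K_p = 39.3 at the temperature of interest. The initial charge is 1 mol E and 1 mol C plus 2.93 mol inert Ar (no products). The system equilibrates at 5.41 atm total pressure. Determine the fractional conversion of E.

X = 0.758

Take 1 mol E as basis and let X be its fractional conversion, so ξ = X.
At extent ξ: n_E = 1 − X; n_C = 1 − X; n_A = 2X; n_I = 2.93 (inert).
Since Δν = 0, n_T = 4.93 throughout.
Mole fractions y_i = n_i/n_T; K_p = p_A^2 / (p_E p_C) with p_i = y_i·P.
This yields a degree-2 equation in X; solving on (0,1), X = 0.758.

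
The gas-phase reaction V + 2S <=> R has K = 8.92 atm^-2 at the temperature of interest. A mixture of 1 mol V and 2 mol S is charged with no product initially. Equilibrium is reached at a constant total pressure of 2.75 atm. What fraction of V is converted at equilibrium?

Basis: 1 mol V initially; let X = conversion of V. Extent ξ = X.
At extent ξ: n_V = 1 − X; n_S = 2 − 2X; n_R = X.
Total moles n_T = 3 − 2X.
y_i = n_i/n_T, p_i = y_i·P. K = p_R / (p_V p_S^2).
Substituting and setting equal to 8.92 atm^-2 gives a polynomial in X; the root in (0,1) is X = 0.822.

X = 0.822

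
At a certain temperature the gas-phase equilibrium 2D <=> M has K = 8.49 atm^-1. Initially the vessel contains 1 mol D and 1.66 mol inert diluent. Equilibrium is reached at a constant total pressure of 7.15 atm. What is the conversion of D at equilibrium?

Basis: 1 mol D initially; let X = conversion of D. Extent ξ = 0.5X.
At extent ξ: n_D = 1 − X; n_M = 0.5X; n_I = 1.66 (inert).
n_T = Σnᵢ = 2.66 − 0.5X.
y_i = n_i/n_T, p_i = y_i·P. K = p_M / (p_D^2).
Setting this equal to 8.49 atm^-1 and taking the physical root (0 < X < 1) gives X = 0.874.

X = 0.874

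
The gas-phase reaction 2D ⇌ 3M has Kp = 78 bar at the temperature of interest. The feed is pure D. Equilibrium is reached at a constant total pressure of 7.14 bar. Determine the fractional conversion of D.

X = 0.713

Basis: 1 mol D initially; let X = conversion of D. Extent ξ = 0.5X.
At extent ξ: n_D = 1 − X; n_M = 1.5X.
n_T = Σnᵢ = 1 + 0.5X.
Mole fractions y_i = n_i/n_T; Kp = p_M^3 / (p_D^2) with p_i = y_i·P.
This yields a degree-3 equation in X; solving on (0,1), X = 0.713.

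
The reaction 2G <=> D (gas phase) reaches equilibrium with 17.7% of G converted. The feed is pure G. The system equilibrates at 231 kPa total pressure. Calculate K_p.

K_p = 0.000516 kPa^-1

Basis: 1 mol G initially; let X = conversion of G. Extent ξ = 0.5X.
Moles: n_G = 1 − X; n_D = 0.5X.
Summing: n_T = 1 − 0.5X.
At X = 0.177: n_G = 0.823, n_D = 0.0885, n_T = 0.911.
p_i = (n_i/n_T)·P. K_p = p_D / (p_G^2) = 0.000516 kPa^-1.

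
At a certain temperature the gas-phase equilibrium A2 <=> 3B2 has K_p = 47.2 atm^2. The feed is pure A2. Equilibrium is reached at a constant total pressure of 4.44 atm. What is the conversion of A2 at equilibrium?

X = 0.560

Take 1 mol A2 as basis and let X be its fractional conversion, so ξ = X.
At extent ξ: n_A2 = 1 − X; n_B2 = 3X.
Summing: n_T = 1 + 2X.
With p_i = (n_i/n_T)P, K_p = p_B2^3 / (p_A2).
Substituting and setting equal to 47.2 atm^2 gives a polynomial in X; the root in (0,1) is X = 0.560.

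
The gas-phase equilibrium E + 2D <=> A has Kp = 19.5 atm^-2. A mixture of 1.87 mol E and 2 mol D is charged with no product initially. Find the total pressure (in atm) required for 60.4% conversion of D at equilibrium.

Basis: 2 mol D initially; let X = conversion of D. Extent ξ = X.
At extent ξ: n_E = 1.87 − X; n_D = 2 − 2X; n_A = X.
n_T = Σnᵢ = 3.87 − 2X.
Kp = p_A / (p_E p_D^2) with p_i = (n_i/n_T)·P.
At X = 0.604: the mole-fraction product g(X) = Π y_i^ν_i = 5.39. Since Kp = g(X)·P^{-2}, P = (g/Kp)^(1/2) = (5.39/19.5)^(1/2) = 0.526 atm.

P = 0.526 atm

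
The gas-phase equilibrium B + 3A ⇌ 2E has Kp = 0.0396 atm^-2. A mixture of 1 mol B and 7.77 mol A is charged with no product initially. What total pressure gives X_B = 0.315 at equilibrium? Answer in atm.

Basis: 1 mol B initially; let X = conversion of B. Extent ξ = X.
Moles: n_B = 1 − X; n_A = 7.77 − 3X; n_E = 2X.
Total moles n_T = 8.77 − 2X.
Kp = p_E^2 / (p_B p_A^3) with p_i = (n_i/n_T)·P.
At X = 0.315: the mole-fraction product g(X) = Π y_i^ν_i = 0.1208. Since Kp = g(X)·P^{-2}, P = (g/Kp)^(1/2) = (0.1208/0.0396)^(1/2) = 1.75 atm.

P = 1.75 atm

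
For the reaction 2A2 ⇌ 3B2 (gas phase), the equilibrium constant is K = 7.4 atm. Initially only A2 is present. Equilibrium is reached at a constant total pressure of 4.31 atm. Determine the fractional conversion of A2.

Let X = conversion of A2 (basis 1 mol A2); extent of reaction ξ = 0.5X.
Species balance: n_A2 = 1 − X; n_B2 = 1.5X.
Summing: n_T = 1 + 0.5X.
Mole fractions y_i = n_i/n_T; K = p_B2^3 / (p_A2^2) with p_i = y_i·P.
Substituting and setting equal to 7.4 atm gives a polynomial in X; the root in (0,1) is X = 0.525.

X = 0.525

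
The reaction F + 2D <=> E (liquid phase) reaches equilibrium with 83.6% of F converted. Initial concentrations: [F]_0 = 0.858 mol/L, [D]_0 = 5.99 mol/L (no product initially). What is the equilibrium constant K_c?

K_c = 0.246 (mol/L)^-2

Let X = conversion of F.
Concentrations: [F] = 0.858 − 0.858X; [D] = 5.99 − 1.72X; [E] = 0.858X.
At X = 0.836: [F] = 0.141, [D] = 4.56, [E] = 0.717.
K_c = [E] / ([F] [D]^2) = 0.246 (mol/L)^-2.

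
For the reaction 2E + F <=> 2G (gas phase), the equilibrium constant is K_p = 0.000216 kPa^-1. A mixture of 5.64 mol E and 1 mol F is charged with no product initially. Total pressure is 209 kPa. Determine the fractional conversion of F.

Let X = conversion of F (basis 1 mol F); extent of reaction ξ = X.
Moles: n_E = 5.64 − 2X; n_F = 1 − X; n_G = 2X.
Summing: n_T = 6.64 − X.
With p_i = (n_i/n_T)P, K_p = p_G^2 / (p_E^2 p_F).
Substituting and setting equal to 0.000216 kPa^-1 gives a polynomial in X; the root in (0,1) is X = 0.197.

X = 0.197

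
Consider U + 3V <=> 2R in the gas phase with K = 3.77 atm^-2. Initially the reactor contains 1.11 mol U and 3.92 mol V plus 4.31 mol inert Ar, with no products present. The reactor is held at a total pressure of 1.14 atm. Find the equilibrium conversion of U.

Basis: 1.11 mol U initially; let X = conversion of U. Extent ξ = 1.11X.
Mole table: n_U = 1.11 − 1.11X; n_V = 3.92 − 3.33X; n_R = 2.22X; n_I = 4.31 (inert).
Total moles n_T = 9.34 − 2.22X.
Mole fractions y_i = n_i/n_T; K = p_R^2 / (p_U p_V^3) with p_i = y_i·P.
This yields a degree-4 equation in X; solving on (0,1), X = 0.400.

X = 0.400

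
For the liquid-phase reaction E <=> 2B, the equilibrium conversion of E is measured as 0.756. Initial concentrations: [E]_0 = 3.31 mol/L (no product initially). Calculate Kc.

Let X = conversion of E.
Concentrations: [E] = 3.31 − 3.31X; [B] = 6.62X.
At X = 0.756: [E] = 0.808, [B] = 5.
Kc = [B]^2 / ([E]) = 31 mol/L.

Kc = 31 mol/L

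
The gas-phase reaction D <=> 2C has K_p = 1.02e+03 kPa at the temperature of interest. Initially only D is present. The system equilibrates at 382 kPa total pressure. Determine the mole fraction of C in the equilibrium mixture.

Let X = conversion of D (basis 1 mol D); extent of reaction ξ = X.
Mole table: n_D = 1 − X; n_C = 2X.
Summing: n_T = 1 + X.
y_i = n_i/n_T, p_i = y_i·P. K_p = p_C^2 / (p_D).
Equating to 1.02e+03 kPa and solving on 0 < X < 1: X = 0.633.
Then n_C = 1.27, n_T = 1.63, so y_C = 0.775.

y_C = 0.775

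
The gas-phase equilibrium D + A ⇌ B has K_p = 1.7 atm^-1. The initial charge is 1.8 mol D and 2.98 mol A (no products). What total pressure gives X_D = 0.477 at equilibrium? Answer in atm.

P = 0.992 atm

Basis: 1.8 mol D initially; let X = conversion of D. Extent ξ = 1.8X.
Moles: n_D = 1.8 − 1.8X; n_A = 2.98 − 1.8X; n_B = 1.8X.
n_T = Σnᵢ = 4.78 − 1.8X.
K_p = p_B / (p_D p_A) with p_i = (n_i/n_T)·P.
At X = 0.477: the mole-fraction product g(X) = Π y_i^ν_i = 1.686. Since K_p = g(X)·P^{-1}, P = (g/K_p)^(1/1) = (1.686/1.7)^(1/1) = 0.992 atm.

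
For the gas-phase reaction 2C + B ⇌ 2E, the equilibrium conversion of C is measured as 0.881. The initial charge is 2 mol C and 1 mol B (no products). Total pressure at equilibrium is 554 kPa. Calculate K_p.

Basis: 2 mol C initially; let X = conversion of C. Extent ξ = X.
Moles: n_C = 2 − 2X; n_B = 1 − X; n_E = 2X.
n_T = Σnᵢ = 3 − X.
At X = 0.881: n_C = 0.238, n_B = 0.119, n_E = 1.76, n_T = 2.12.
p_i = (n_i/n_T)·P. K_p = p_E^2 / (p_C^2 p_B) = 1.76 kPa^-1.

K_p = 1.76 kPa^-1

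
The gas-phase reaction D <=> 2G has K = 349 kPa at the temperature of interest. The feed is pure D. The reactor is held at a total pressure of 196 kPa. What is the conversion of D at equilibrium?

Basis: 1 mol D initially; let X = conversion of D. Extent ξ = X.
At extent ξ: n_D = 1 − X; n_G = 2X.
Summing: n_T = 1 + X.
With p_i = (n_i/n_T)P, K = p_G^2 / (p_D).
Substituting and setting equal to 349 kPa gives a polynomial in X; the root in (0,1) is X = 0.555.

X = 0.555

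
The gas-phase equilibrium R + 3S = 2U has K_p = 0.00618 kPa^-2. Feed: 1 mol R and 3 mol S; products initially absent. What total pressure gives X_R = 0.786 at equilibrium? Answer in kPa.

P = 204 kPa

Basis: 1 mol R initially; let X = conversion of R. Extent ξ = X.
At extent ξ: n_R = 1 − X; n_S = 3 − 3X; n_U = 2X.
Summing: n_T = 4 − 2X.
K_p = p_U^2 / (p_R p_S^3) with p_i = (n_i/n_T)·P.
At X = 0.786: the mole-fraction product g(X) = Π y_i^ν_i = 257.3. Since K_p = g(X)·P^{-2}, P = (g/K_p)^(1/2) = (257.3/0.00618)^(1/2) = 204 kPa.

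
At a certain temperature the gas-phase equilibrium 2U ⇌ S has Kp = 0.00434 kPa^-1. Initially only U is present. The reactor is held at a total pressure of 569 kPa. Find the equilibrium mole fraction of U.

y_U = 0.465

Take 1 mol U as basis and let X be its fractional conversion, so ξ = 0.5X.
At extent ξ: n_U = 1 − X; n_S = 0.5X.
Total moles n_T = 1 − 0.5X.
Mole fractions y_i = n_i/n_T; Kp = p_S / (p_U^2) with p_i = y_i·P.
Substituting and setting equal to 0.00434 kPa^-1 gives a polynomial in X; the root in (0,1) is X = 0.697.
Then n_U = 0.303, n_T = 0.652, so y_U = 0.465.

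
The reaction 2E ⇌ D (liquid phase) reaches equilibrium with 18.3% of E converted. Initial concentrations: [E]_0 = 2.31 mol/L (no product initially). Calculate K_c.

K_c = 0.0593 L/mol

Let X = conversion of E.
Concentrations: [E] = 2.31 − 2.31X; [D] = 1.16X.
At X = 0.183: [E] = 1.89, [D] = 0.211.
K_c = [D] / ([E]^2) = 0.0593 L/mol.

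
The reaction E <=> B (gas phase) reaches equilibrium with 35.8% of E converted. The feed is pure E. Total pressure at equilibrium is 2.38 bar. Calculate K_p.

K_p = 0.558

Take 1 mol E as basis and let X be its fractional conversion, so ξ = X.
At extent ξ: n_E = 1 − X; n_B = X.
Total moles n_T = 1 (Δν = 0, constant).
At X = 0.358: n_E = 0.642, n_B = 0.358, n_T = 1.
p_i = (n_i/n_T)·P. K_p = p_B / (p_E) = 0.558.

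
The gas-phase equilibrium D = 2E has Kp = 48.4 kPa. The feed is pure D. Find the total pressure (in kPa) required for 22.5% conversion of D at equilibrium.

Take 1 mol D as basis and let X be its fractional conversion, so ξ = X.
Species balance: n_D = 1 − X; n_E = 2X.
Total moles n_T = 1 + X.
Kp = p_E^2 / (p_D) with p_i = (n_i/n_T)·P.
At X = 0.225: the mole-fraction product g(X) = Π y_i^ν_i = 0.2133. Since Kp = g(X)·P^{1}, P = (Kp/g)^(1/1) = (48.4/0.2133)^(1/1) = 227 kPa.

P = 227 kPa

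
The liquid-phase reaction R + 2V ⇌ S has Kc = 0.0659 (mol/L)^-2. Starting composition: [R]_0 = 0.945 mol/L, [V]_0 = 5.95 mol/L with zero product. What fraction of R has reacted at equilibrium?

X = 0.604

Let X = conversion of R; extent ξ = 0.945·X mol/L.
Concentrations: [R] = 0.945 − 0.945X; [V] = 5.95 − 1.89X; [S] = 0.945X.
Kc = [S] / ([R] [V]^2).
Solving Kc = 0.0659 for X ∈ (0,1): X = 0.604.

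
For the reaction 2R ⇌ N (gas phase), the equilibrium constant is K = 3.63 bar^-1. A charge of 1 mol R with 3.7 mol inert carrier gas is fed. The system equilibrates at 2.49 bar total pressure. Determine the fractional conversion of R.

X = 0.614

Let X = conversion of R (basis 1 mol R); extent of reaction ξ = 0.5X.
At extent ξ: n_R = 1 − X; n_N = 0.5X; n_I = 3.7 (inert).
Summing: n_T = 4.7 − 0.5X.
With p_i = (n_i/n_T)P, K = p_N / (p_R^2).
Setting this equal to 3.63 bar^-1 and taking the physical root (0 < X < 1) gives X = 0.614.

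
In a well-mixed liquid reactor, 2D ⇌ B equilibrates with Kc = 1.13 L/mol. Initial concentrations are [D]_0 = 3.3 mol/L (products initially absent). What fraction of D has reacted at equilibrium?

X = 0.695

Let X = conversion of D; extent ξ = 3.3X/2 mol/L.
Concentrations: [D] = 3.3 − 3.3X; [B] = 1.65X.
Kc = [B] / ([D]^2).
Equating to 1.13 L/mol: the physical root is X = 0.695.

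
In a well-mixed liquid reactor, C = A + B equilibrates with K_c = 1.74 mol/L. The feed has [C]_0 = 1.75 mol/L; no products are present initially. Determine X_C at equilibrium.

X = 0.617

Let X = conversion of C; extent ξ = 1.75·X mol/L.
Concentrations: [C] = 1.75 − 1.75X; [A] = 1.75X; [B] = 1.75X.
K_c = [A] [B] / ([C]).
Equating to 1.74 mol/L: the physical root is X = 0.617.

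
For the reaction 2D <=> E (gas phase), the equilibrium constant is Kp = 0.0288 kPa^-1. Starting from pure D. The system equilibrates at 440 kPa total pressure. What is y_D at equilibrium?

Take 1 mol D as basis and let X be its fractional conversion, so ξ = 0.5X.
Moles: n_D = 1 − X; n_E = 0.5X.
Total moles n_T = 1 − 0.5X.
Mole fractions y_i = n_i/n_T; Kp = p_E / (p_D^2) with p_i = y_i·P.
Substituting and setting equal to 0.0288 kPa^-1 gives a polynomial in X; the root in (0,1) is X = 0.861.
Then n_D = 0.139, n_T = 0.57, so y_D = 0.244.

y_D = 0.244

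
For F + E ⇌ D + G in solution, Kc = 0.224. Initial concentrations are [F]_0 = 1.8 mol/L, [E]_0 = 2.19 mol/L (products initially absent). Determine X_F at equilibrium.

Let X = conversion of F; extent ξ = 1.8·X mol/L.
Concentrations: [F] = 1.8 − 1.8X; [E] = 2.19 − 1.8X; [D] = 1.8X; [G] = 1.8X.
Kc = [D] [G] / ([F] [E]).
Solving Kc = 0.224 for X ∈ (0,1): X = 0.354.

X = 0.354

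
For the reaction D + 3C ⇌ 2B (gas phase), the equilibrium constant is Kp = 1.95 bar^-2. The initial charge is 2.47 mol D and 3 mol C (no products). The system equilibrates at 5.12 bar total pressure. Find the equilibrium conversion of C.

Take 3 mol C as basis and let X be its fractional conversion, so ξ = X.
Moles: n_D = 2.47 − X; n_C = 3 − 3X; n_B = 2X.
Summing: n_T = 5.47 − 2X.
With p_i = (n_i/n_T)P, Kp = p_B^2 / (p_D p_C^3).
Substituting and setting equal to 1.95 bar^-2 gives a polynomial in X; the root in (0,1) is X = 0.753.

X = 0.753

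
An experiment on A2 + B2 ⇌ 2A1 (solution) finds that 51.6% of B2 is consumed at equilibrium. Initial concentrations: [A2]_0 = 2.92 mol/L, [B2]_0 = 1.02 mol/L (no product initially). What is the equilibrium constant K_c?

Let X = conversion of B2.
Concentrations: [A2] = 2.92 − 1.02X; [B2] = 1.02 − 1.02X; [A1] = 2.04X.
At X = 0.516: [A2] = 2.39, [B2] = 0.494, [A1] = 1.05.
K_c = [A1]^2 / ([A2] [B2]) = 0.938.

K_c = 0.938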